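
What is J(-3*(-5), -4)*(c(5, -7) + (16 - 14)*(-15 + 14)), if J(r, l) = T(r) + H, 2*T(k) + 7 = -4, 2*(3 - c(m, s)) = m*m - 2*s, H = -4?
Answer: 703/4 ≈ 175.75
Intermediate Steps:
c(m, s) = 3 + s - m**2/2 (c(m, s) = 3 - (m*m - 2*s)/2 = 3 - (m**2 - 2*s)/2 = 3 + (s - m**2/2) = 3 + s - m**2/2)
T(k) = -11/2 (T(k) = -7/2 + (1/2)*(-4) = -7/2 - 2 = -11/2)
J(r, l) = -19/2 (J(r, l) = -11/2 - 4 = -19/2)
J(-3*(-5), -4)*(c(5, -7) + (16 - 14)*(-15 + 14)) = -19*((3 - 7 - 1/2*5**2) + (16 - 14)*(-15 + 14))/2 = -19*((3 - 7 - 1/2*25) + 2*(-1))/2 = -19*((3 - 7 - 25/2) - 2)/2 = -19*(-33/2 - 2)/2 = -19/2*(-37/2) = 703/4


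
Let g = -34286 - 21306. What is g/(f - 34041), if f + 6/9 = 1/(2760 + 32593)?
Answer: 2948015964/1805212561 ≈ 1.6331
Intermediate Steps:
f = -70703/106059 (f = -⅔ + 1/(2760 + 32593) = -⅔ + 1/35353 = -70703/106059 ≈ -0.66664)
g = -55592
g/(f - 34041) = -55592/(-70703/106059 - 34041) = -55592/(-3610425122/106059) = -55592*(-106059/3610425122) = 2948015964/1805212561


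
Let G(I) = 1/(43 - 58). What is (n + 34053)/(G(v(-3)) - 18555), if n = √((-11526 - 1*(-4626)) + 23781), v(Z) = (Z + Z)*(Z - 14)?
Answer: -510795/278326 - 15*√16881/278326 ≈ -1.8422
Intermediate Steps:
v(Z) = 2*Z*(-14 + Z) (v(Z) = (2*Z)*(-14 + Z) = 2*Z*(-14 + Z))
G(I) = -1/15 (G(I) = 1/(-15) = -1/15)
n = √16881 (n = √((-11526 + 4626) + 23781) = √(-6900 + 23781) = √16881 ≈ 129.93)
(n + 34053)/(G(v(-3)) - 18555) = (√16881 + 34053)/(-1/15 - 18555) = (34053 + √16881)/(-278326/15) = (34053 + √16881)*(-15/278326) = -510795/278326 - 15*√16881/278326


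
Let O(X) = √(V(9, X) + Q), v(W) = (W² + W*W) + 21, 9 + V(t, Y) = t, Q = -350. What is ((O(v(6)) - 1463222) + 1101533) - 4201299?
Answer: -4562988 + 5*I*√14 ≈ -4.563e+6 + 18.708*I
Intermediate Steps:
V(t, Y) = -9 + t
v(W) = 21 + 2*W² (v(W) = (W² + W²) + 21 = 2*W² + 21 = 21 + 2*W²)
O(X) = 5*I*√14 (O(X) = √((-9 + 9) - 350) = √(0 - 350) = √(-350) = 5*I*√14)
((O(v(6)) - 1463222) + 1101533) - 4201299 = ((5*I*√14 - 1463222) + 1101533) - 4201299 = ((-1463222 + 5*I*√14) + 1101533) - 4201299 = (-361689 + 5*I*√14) - 4201299 = -4562988 + 5*I*√14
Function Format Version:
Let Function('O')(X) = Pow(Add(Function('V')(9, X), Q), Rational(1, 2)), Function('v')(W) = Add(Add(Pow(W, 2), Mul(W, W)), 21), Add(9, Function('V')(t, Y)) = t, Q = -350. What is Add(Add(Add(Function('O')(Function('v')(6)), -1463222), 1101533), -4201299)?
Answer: Add(-4562988, Mul(5, I, Pow(14, Rational(1, 2)))) ≈ Add(-4.5630e+6, Mul(18.708, I))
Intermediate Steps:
Function('V')(t, Y) = Add(-9, t)
Function('v')(W) = Add(21, Mul(2, Pow(W, 2))) (Function('v')(W) = Add(Add(Pow(W, 2), Pow(W, 2)), 21) = Add(Mul(2, Pow(W, 2)), 21) = Add(21, Mul(2, Pow(W, 2))))
Function('O')(X) = Mul(5, I, Pow(14, Rational(1, 2))) (Function('O')(X) = Pow(Add(Add(-9, 9), -350), Rational(1, 2)) = Pow(Add(0, -350), Rational(1, 2)) = Pow(-350, Rational(1, 2)) = Mul(5, I, Pow(14, Rational(1, 2))))
Add(Add(Add(Function('O')(Function('v')(6)), -1463222), 1101533), -4201299) = Add(Add(Add(Mul(5, I, Pow(14, Rational(1, 2))), -1463222), 1101533), -4201299) = Add(Add(Add(-1463222, Mul(5, I, Pow(14, Rational(1, 2)))), 1101533), -4201299) = Add(Add(-361689, Mul(5, I, Pow(14, Rational(1, 2)))), -4201299) = Add(-4562988, Mul(5, I, Pow(14, Rational(1, 2))))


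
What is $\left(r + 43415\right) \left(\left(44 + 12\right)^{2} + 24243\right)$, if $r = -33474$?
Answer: $272174639$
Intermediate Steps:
$\left(r + 43415\right) \left(\left(44 + 12\right)^{2} + 24243\right) = \left(-33474 + 43415\right) \left(\left(44 + 12\right)^{2} + 24243\right) = 9941 \left(56^{2} + 24243\right) = 9941 \left(3136 + 24243\right) = 9941 \cdot 27379 = 272174639$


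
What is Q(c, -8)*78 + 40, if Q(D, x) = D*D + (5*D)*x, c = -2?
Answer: 6592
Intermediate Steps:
Q(D, x) = D² + 5*D*x
Q(c, -8)*78 + 40 = -2*(-2 + 5*(-8))*78 + 40 = -2*(-2 - 40)*78 + 40 = -2*(-42)*78 + 40 = 84*78 + 40 = 6552 + 40 = 6592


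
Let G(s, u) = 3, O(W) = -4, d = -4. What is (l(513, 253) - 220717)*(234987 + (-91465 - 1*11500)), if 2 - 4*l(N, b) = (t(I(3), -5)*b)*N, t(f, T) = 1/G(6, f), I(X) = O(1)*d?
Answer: -61134701419/2 ≈ -3.0567e+10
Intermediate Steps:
I(X) = 16 (I(X) = -4*(-4) = 16)
t(f, T) = 1/3
l(N, b) = 1/2 - N*b/12 (l(N, b) = 1/2 - b/3*N/4 = 1/2 - N*b/12)
(l(513, 253) - 220717)*(234987 + (-91465 - 1*11500)) = ((1/2 - 1/12*513*253) - 220717)*(234987 + (-91465 - 1*11500)) = ((1/2 - 43263/4) - 220717)*(234987 + (-91465 - 11500)) = (-43261/4 - 220717)*(234987 - 102965) = -926129/4*132022 = -61134701419/2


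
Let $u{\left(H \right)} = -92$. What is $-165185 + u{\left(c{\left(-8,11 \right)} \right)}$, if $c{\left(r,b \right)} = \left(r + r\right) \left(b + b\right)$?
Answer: $-165277$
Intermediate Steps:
$c{\left(r,b \right)} = 4 b r$ ($c{\left(r,b \right)} = 2 r 2 b = 4 b r$)
$-165185 + u{\left(c{\left(-8,11 \right)} \right)} = -165185 - 92 = -165277$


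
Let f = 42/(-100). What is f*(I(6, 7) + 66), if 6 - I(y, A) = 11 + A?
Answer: -567/25 ≈ -22.680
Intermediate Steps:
f = -21/50 (f = 42*(-1/100) = -21/50 ≈ -0.42000)
I(y, A) = -5 - A (I(y, A) = 6 - (11 + A) = 6 + (-11 - A) = -5 - A)
f*(I(6, 7) + 66) = -21*((-5 - 1*7) + 66)/50 = -21*((-5 - 7) + 66)/50 = -21*(-12 + 66)/50 = -21/50*54 = -567/25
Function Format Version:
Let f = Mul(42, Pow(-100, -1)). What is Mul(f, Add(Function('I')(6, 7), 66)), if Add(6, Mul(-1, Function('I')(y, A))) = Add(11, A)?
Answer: Rational(-567, 25) ≈ -22.680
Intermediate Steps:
f = Rational(-21, 50) (f = Mul(42, Rational(-1, 100)) = Rational(-21, 50) ≈ -0.42000)
Function('I')(y, A) = Add(-5, Mul(-1, A)) (Function('I')(y, A) = Add(6, Mul(-1, Add(11, A))) = Add(6, Add(-11, Mul(-1, A))) = Add(-5, Mul(-1, A)))
Mul(f, Add(Function('I')(6, 7), 66)) = Mul(Rational(-21, 50), Add(Add(-5, Mul(-1, 7)), 66)) = Mul(Rational(-21, 50), Add(Add(-5, -7), 66)) = Mul(Rational(-21, 50), Add(-12, 66)) = Mul(Rational(-21, 50), 54) = Rational(-567, 25)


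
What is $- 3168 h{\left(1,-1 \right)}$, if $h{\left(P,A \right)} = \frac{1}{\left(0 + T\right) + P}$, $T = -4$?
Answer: $1056$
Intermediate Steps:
$h{\left(P,A \right)} = \frac{1}{-4 + P}$ ($h{\left(P,A \right)} = \frac{1}{\left(0 - 4\right) + P} = \frac{1}{-4 + P}$)
$- 3168 h{\left(1,-1 \right)} = - \frac{3168}{-4 + 1} = - \frac{3168}{-3} = \left(-3168\right) \left(- \frac{1}{3}\right) = 1056$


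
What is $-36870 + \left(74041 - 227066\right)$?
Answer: $-189895$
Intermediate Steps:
$-36870 + \left(74041 - 227066\right) = -36870 - 153025 = -189895$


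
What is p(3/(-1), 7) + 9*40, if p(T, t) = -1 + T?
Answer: 356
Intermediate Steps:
p(3/(-1), 7) + 9*40 = (-1 + 3/(-1)) + 9*40 = (-1 + 3*(-1)) + 360 = (-1 - 3) + 360 = -4 + 360 = 356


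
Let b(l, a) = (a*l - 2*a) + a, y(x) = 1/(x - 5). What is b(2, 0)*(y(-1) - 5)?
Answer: 0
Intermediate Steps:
y(x) = 1/(-5 + x)
b(l, a) = -a + a*l (b(l, a) = (-2*a + a*l) + a = -a + a*l)
b(2, 0)*(y(-1) - 5) = (0*(-1 + 2))*(1/(-5 - 1) - 5) = (0*1)*(1/(-6) - 5) = 0*(-⅙ - 5) = 0*(-31/6) = 0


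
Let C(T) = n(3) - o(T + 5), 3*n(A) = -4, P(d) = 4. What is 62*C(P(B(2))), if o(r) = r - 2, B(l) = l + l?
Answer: -1550/3 ≈ -516.67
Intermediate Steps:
B(l) = 2*l
n(A) = -4/3 (n(A) = (⅓)*(-4) = -4/3)
o(r) = -2 + r
C(T) = -13/3 - T (C(T) = -4/3 - (-2 + (T + 5)) = -4/3 - (-2 + (5 + T)) = -4/3 - (3 + T) = -4/3 + (-3 - T) = -13/3 - T)
62*C(P(B(2))) = 62*(-13/3 - 1*4) = 62*(-13/3 - 4) = 62*(-25/3) = -1550/3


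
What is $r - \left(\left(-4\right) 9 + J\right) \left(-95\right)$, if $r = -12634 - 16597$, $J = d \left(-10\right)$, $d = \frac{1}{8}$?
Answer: $- \frac{131079}{4} \approx -32770.0$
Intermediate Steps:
$d = \frac{1}{8} \approx 0.125$
$J = - \frac{5}{4}$ ($J = \frac{1}{8} \left(-10\right) = - \frac{5}{4} \approx -1.25$)
$r = -29231$
$r - \left(\left(-4\right) 9 + J\right) \left(-95\right) = -29231 - \left(\left(-4\right) 9 - \frac{5}{4}\right) \left(-95\right) = -29231 - \left(-36 - \frac{5}{4}\right) \left(-95\right) = -29231 - \left(- \frac{149}{4}\right) \left(-95\right) = -29231 - \frac{14155}{4} = - \frac{131079}{4}$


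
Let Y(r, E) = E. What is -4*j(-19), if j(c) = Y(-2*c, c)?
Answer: 76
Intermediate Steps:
j(c) = c
-4*j(-19) = -4*(-19) = 76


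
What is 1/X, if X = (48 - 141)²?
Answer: 1/8649 ≈ 0.00011562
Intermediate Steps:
X = 8649 (X = (-93)² = 8649)
1/X = 1/8649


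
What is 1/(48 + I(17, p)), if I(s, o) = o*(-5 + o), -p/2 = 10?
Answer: 1/548 ≈ 0.0018248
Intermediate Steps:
p = -20 (p = -2*10 = -20)
1/(48 + I(17, p)) = 1/(48 - 20*(-5 - 20)) = 1/(48 - 20*(-25)) = 1/(48 + 500) = 1/548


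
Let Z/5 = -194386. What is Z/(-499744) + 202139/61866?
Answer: 5755256207/1104184368 ≈ 5.2122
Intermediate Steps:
Z = -971930 (Z = 5*(-194386) = -971930)
Z/(-499744) + 202139/61866 = -971930/(-499744) + 202139/61866 = -971930*(-1/499744) + 202139*(1/61866) = 485965/249872 + 28877/8838 = 5755256207/1104184368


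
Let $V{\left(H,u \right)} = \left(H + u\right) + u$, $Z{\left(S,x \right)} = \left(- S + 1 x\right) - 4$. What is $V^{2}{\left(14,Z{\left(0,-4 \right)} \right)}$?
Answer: $4$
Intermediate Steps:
$Z{\left(S,x \right)} = -4 + x - S$ ($Z{\left(S,x \right)} = \left(- S + x\right) - 4 = \left(x - S\right) - 4 = -4 + x - S$)
$V{\left(H,u \right)} = H + 2 u$
$V^{2}{\left(14,Z{\left(0,-4 \right)} \right)} = \left(14 + 2 \left(-4 - 4 - 0\right)\right)^{2} = \left(14 + 2 \left(-4 - 4 + 0\right)\right)^{2} = \left(14 + 2 \left(-8\right)\right)^{2} = \left(14 - 16\right)^{2} = \left(-2\right)^{2} = 4$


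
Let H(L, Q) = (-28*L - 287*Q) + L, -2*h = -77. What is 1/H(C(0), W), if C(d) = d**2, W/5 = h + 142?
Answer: -2/518035 ≈ -3.8607e-6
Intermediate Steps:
h = 77/2 (h = -1/2*(-77) = 77/2 ≈ 38.500)
W = 1805/2 (W = 5*(77/2 + 142) = 5*(361/2) = 1805/2 ≈ 902.50)
H(L, Q) = -287*Q - 27*L (H(L, Q) = (-287*Q - 28*L) + L = -287*Q - 27*L)
1/H(C(0), W) = 1/(-287*1805/2 - 27*0**2) = 1/(-518035/2 - 27*0) = 1/(-518035/2 + 0) = 1/(-518035/2) = -2/518035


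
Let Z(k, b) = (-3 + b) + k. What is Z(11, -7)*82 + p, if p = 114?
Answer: 196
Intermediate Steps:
Z(k, b) = -3 + b + k
Z(11, -7)*82 + p = (-3 - 7 + 11)*82 + 114 = 1*82 + 114 = 82 + 114 = 196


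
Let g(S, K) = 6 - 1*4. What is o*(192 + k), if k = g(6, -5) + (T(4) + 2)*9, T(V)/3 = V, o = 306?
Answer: 97920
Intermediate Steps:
g(S, K) = 2 (g(S, K) = 6 - 4 = 2)
T(V) = 3*V
k = 128 (k = 2 + (3*4 + 2)*9 = 2 + (12 + 2)*9 = 2 + 14*9 = 2 + 126 = 128)
o*(192 + k) = 306*(192 + 128) = 306*320 = 97920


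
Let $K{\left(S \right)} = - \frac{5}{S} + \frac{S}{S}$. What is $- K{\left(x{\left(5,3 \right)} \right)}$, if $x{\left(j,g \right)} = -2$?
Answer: $- \frac{7}{2} \approx -3.5$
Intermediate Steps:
$K{\left(S \right)} = 1 - \frac{5}{S}$ ($K{\left(S \right)} = - \frac{5}{S} + 1 = 1 - \frac{5}{S}$)
$- K{\left(x{\left(5,3 \right)} \right)} = - \frac{-5 - 2}{-2} = - \frac{\left(-1\right) \left(-7\right)}{2} = \left(-1\right) \frac{7}{2} = - \frac{7}{2}$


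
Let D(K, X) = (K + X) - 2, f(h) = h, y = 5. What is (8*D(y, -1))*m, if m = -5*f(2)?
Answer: -160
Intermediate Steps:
m = -10 (m = -5*2 = -10)
D(K, X) = -2 + K + X
(8*D(y, -1))*m = (8*(-2 + 5 - 1))*(-10) = (8*2)*(-10) = 16*(-10) = -160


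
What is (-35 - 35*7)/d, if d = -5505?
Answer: 56/1101 ≈ 0.050863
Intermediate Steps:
(-35 - 35*7)/d = (-35 - 35*7)/(-5505) = (-35 - 245)*(-1/5505) = -280*(-1/5505) = 56/1101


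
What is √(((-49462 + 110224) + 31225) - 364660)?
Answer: 3*I*√30297 ≈ 522.18*I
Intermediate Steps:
√(((-49462 + 110224) + 31225) - 364660) = √((60762 + 31225) - 364660) = √(91987 - 364660) = √(-272673) = 3*I*√30297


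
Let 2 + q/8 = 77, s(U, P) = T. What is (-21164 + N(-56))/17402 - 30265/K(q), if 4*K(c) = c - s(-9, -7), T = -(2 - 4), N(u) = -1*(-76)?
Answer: -529824186/2601599 ≈ -203.65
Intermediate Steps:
N(u) = 76
T = 2 (T = -1*(-2) = 2)
s(U, P) = 2
q = 600 (q = -16 + 8*77 = -16 + 616 = 600)
K(c) = -1/2 + c/4 (K(c) = (c - 1*2)/4 = (c - 2)/4 = (-2 + c)/4 = -1/2 + c/4)
(-21164 + N(-56))/17402 - 30265/K(q) = (-21164 + 76)/17402 - 30265/(-1/2 + (1/4)*600) = -21088*1/17402 - 30265/(-1/2 + 150) = -10544/8701 - 30265/299/2 = -10544/8701 - 30265*2/299 = -10544/8701 - 60530/299 = -529824186/2601599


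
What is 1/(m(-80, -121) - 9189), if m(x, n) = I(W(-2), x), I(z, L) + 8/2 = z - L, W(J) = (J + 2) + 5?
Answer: -1/9108 ≈ -0.00010979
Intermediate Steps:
W(J) = 7 + J (W(J) = (2 + J) + 5 = 7 + J)
I(z, L) = -4 + z - L (I(z, L) = -4 + (z - L) = -4 + z - L)
m(x, n) = 1 - x (m(x, n) = -4 + (7 - 2) - x = -4 + 5 - x = 1 - x)
1/(m(-80, -121) - 9189) = 1/((1 - 1*(-80)) - 9189) = 1/((1 + 80) - 9189) = 1/(81 - 9189) = 1/(-9108) = -1/9108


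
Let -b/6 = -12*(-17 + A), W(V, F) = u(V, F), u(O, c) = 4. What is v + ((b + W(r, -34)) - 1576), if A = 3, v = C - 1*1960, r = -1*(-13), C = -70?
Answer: -4610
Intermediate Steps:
r = 13
v = -2030 (v = -70 - 1*1960 = -70 - 1960 = -2030)
W(V, F) = 4
b = -1008 (b = -(-72)*(-17 + 3) = -(-72)*(-14) = -6*168 = -1008)
v + ((b + W(r, -34)) - 1576) = -2030 + ((-1008 + 4) - 1576) = -2030 + (-1004 - 1576) = -2030 - 2580 = -4610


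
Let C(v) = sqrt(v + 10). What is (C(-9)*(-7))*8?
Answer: -56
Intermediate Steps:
C(v) = sqrt(10 + v)
(C(-9)*(-7))*8 = (sqrt(10 - 9)*(-7))*8 = (sqrt(1)*(-7))*8 = (1*(-7))*8 = -7*8 = -56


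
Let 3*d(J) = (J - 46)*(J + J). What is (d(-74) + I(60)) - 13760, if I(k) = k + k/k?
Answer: -7779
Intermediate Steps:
d(J) = 2*J*(-46 + J)/3 (d(J) = ((J - 46)*(J + J))/3 = ((-46 + J)*(2*J))/3 = (2*J*(-46 + J))/3 = 2*J*(-46 + J)/3)
I(k) = 1 + k (I(k) = k + 1 = 1 + k)
(d(-74) + I(60)) - 13760 = ((2/3)*(-74)*(-46 - 74) + (1 + 60)) - 13760 = ((2/3)*(-74)*(-120) + 61) - 13760 = (5920 + 61) - 13760 = 5981 - 13760 = -7779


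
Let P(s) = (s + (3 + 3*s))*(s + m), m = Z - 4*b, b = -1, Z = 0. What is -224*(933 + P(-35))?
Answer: -1160320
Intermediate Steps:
m = 4 (m = 0 - 4*(-1) = 0 + 4 = 4)
P(s) = (3 + 4*s)*(4 + s) (P(s) = (s + (3 + 3*s))*(s + 4) = (3 + 4*s)*(4 + s))
-224*(933 + P(-35)) = -224*(933 + (12 + 4*(-35)² + 19*(-35))) = -224*(933 + (12 + 4*1225 - 665)) = -224*(933 + (12 + 4900 - 665)) = -224*(933 + 4247) = -224*5180 = -1160320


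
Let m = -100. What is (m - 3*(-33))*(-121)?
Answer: 121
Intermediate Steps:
(m - 3*(-33))*(-121) = (-100 - 3*(-33))*(-121) = (-100 + 99)*(-121) = -1*(-121) = 121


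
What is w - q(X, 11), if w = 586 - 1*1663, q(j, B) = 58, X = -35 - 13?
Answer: -1135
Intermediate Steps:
X = -48
w = -1077 (w = 586 - 1663 = -1077)
w - q(X, 11) = -1077 - 1*58 = -1077 - 58 = -1135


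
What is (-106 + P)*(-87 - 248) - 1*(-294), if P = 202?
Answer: -31866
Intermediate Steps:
(-106 + P)*(-87 - 248) - 1*(-294) = (-106 + 202)*(-87 - 248) - 1*(-294) = 96*(-335) + 294 = -32160 + 294 = -31866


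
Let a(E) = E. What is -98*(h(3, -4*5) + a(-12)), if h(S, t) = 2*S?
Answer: 588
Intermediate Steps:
-98*(h(3, -4*5) + a(-12)) = -98*(2*3 - 12) = -98*(6 - 12) = -98*(-6) = 588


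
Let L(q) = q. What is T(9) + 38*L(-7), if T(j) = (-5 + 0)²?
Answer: -241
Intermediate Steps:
T(j) = 25 (T(j) = (-5)² = 25)
T(9) + 38*L(-7) = 25 + 38*(-7) = 25 - 266 = -241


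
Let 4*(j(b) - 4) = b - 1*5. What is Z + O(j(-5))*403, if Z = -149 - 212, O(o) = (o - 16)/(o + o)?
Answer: -13853/6 ≈ -2308.8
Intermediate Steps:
j(b) = 11/4 + b/4 (j(b) = 4 + (b - 1*5)/4 = 4 + (b - 5)/4 = 4 + (-5 + b)/4 = 4 + (-5/4 + b/4) = 11/4 + b/4)
O(o) = (-16 + o)/(2*o) (O(o) = (-16 + o)/((2*o)) = (-16 + o)*(1/(2*o)) = (-16 + o)/(2*o))
Z = -361
Z + O(j(-5))*403 = -361 + ((-16 + (11/4 + (¼)*(-5)))/(2*(11/4 + (¼)*(-5))))*403 = -361 + ((-16 + (11/4 - 5/4))/(2*(11/4 - 5/4)))*403 = -361 + ((-16 + 3/2)/(2*(3/2)))*403 = -361 + ((½)*(⅔)*(-29/2))*403 = -361 - 29/6*403 = -361 - 11687/6 = -13853/6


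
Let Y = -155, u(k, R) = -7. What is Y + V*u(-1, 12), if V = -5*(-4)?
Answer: -295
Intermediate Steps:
V = 20
Y + V*u(-1, 12) = -155 + 20*(-7) = -155 - 140 = -295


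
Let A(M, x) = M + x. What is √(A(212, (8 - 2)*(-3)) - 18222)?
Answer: 2*I*√4507 ≈ 134.27*I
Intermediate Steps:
√(A(212, (8 - 2)*(-3)) - 18222) = √((212 + (8 - 2)*(-3)) - 18222) = √((212 + 6*(-3)) - 18222) = √((212 - 18) - 18222) = √(194 - 18222) = √(-18028) = 2*I*√4507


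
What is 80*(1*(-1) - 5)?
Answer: -480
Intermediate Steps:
80*(1*(-1) - 5) = 80*(-1 - 5) = 80*(-6) = -480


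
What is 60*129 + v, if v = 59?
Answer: 7799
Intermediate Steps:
60*129 + v = 60*129 + 59 = 7740 + 59 = 7799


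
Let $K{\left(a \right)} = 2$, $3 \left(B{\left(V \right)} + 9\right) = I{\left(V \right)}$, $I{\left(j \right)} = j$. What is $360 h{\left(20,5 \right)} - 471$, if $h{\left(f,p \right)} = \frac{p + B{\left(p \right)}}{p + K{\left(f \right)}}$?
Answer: $-591$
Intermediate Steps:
$B{\left(V \right)} = -9 + \frac{V}{3}$
$h{\left(f,p \right)} = \frac{-9 + \frac{4 p}{3}}{2 + p}$ ($h{\left(f,p \right)} = \frac{p + \left(-9 + \frac{p}{3}\right)}{p + 2} = \frac{-9 + \frac{4 p}{3}}{2 + p}$)
$360 h{\left(20,5 \right)} - 471 = 360 \frac{-27 + 4 \cdot 5}{3 \left(2 + 5\right)} - 471 = 360 \frac{-27 + 20}{3 \cdot 7} - 471 = 360 \cdot \frac{1}{3} \cdot \frac{1}{7} \left(-7\right) - 471 = 360 \left(- \frac{1}{3}\right) - 471 = -120 - 471 = -591$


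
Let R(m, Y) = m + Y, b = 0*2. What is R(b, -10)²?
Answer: 100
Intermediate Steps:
b = 0
R(m, Y) = Y + m
R(b, -10)² = (-10 + 0)² = (-10)² = 100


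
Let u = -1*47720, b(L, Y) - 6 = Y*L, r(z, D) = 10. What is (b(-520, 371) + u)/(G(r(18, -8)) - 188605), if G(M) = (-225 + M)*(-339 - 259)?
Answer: 240634/60035 ≈ 4.0082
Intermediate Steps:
b(L, Y) = 6 + L*Y (b(L, Y) = 6 + Y*L = 6 + L*Y)
G(M) = 134550 - 598*M (G(M) = (-225 + M)*(-598) = 134550 - 598*M)
u = -47720
(b(-520, 371) + u)/(G(r(18, -8)) - 188605) = ((6 - 520*371) - 47720)/((134550 - 598*10) - 188605) = ((6 - 192920) - 47720)/((134550 - 5980) - 188605) = (-192914 - 47720)/(128570 - 188605) = -240634/(-60035) = -240634*(-1/60035) = 240634/60035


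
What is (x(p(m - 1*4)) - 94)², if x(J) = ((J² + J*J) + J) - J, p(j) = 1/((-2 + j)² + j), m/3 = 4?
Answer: 8279362081/937024 ≈ 8835.8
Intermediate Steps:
m = 12 (m = 3*4 = 12)
p(j) = 1/(j + (-2 + j)²)
x(J) = 2*J² (x(J) = ((J² + J²) + J) - J = (2*J² + J) - J = (J + 2*J²) - J = 2*J²)
(x(p(m - 1*4)) - 94)² = (2*(1/((12 - 1*4) + (-2 + (12 - 1*4))²))² - 94)² = (2*(1/((12 - 4) + (-2 + (12 - 4))²))² - 94)² = (2*(1/(8 + (-2 + 8)²))² - 94)² = (2*(1/(8 + 6²))² - 94)² = (2*(1/(8 + 36))² - 94)² = (2*(1/44)² - 94)² = (2*(1/1936) - 94)² = (1/968 - 94)² = (-90991/968)² = 8279362081/937024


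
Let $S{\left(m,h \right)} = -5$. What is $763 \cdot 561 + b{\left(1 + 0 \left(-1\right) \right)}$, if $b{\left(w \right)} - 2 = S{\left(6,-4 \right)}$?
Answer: $428040$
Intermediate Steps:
$b{\left(w \right)} = -3$ ($b{\left(w \right)} = 2 - 5 = -3$)
$763 \cdot 561 + b{\left(1 + 0 \left(-1\right) \right)} = 763 \cdot 561 - 3 = 428043 - 3 = 428040$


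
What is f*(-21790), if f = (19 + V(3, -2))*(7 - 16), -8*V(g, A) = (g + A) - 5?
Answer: 3824145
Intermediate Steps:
V(g, A) = 5/8 - A/8 - g/8 (V(g, A) = -((g + A) - 5)/8 = -((A + g) - 5)/8 = -(-5 + A + g)/8 = 5/8 - A/8 - g/8)
f = -351/2 (f = (19 + (5/8 - ⅛*(-2) - ⅛*3))*(7 - 16) = (19 + (5/8 + ¼ - 3/8))*(-9) = (19 + ½)*(-9) = (39/2)*(-9) = -351/2 ≈ -175.50)
f*(-21790) = -351/2*(-21790) = 3824145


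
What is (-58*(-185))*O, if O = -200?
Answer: -2146000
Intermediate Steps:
(-58*(-185))*O = -58*(-185)*(-200) = 10730*(-200) = -2146000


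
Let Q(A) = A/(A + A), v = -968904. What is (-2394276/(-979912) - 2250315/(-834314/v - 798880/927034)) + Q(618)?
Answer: 61895179209882814316059/18391197994679 ≈ 3.3655e+9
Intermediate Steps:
Q(A) = ½ (Q(A) = A/((2*A)) = A*(1/(2*A)) = ½)
(-2394276/(-979912) - 2250315/(-834314/v - 798880/927034)) + Q(618) = (-2394276/(-979912) - 2250315/(-834314/(-968904) - 798880/927034)) + ½ = (-2394276*(-1/979912) - 2250315/(-834314*(-1/968904) - 798880*1/927034)) + ½ = (598569/244978 - 2250315/(417157/484452 - 399440/463517)) + ½ = (598569/244978 - 2250315/(-150145711/224551737684)) + ½ = (598569/244978 - 2250315*(-224551737684/150145711)) + ½ = (598569/244978 + 505312143586370460/150145711) + ½ = 123790358401374430637439/36782395989358 + ½ = 61895179209882814316059/18391197994679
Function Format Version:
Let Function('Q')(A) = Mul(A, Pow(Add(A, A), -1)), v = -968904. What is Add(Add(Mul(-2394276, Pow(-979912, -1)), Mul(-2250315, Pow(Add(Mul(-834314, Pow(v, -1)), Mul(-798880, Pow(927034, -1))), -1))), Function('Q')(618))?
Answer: Rational(61895179209882814316059, 18391197994679) ≈ 3.3655e+9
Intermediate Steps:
Function('Q')(A) = Rational(1, 2) (Function('Q')(A) = Mul(A, Pow(Mul(2, A), -1)) = Mul(A, Mul(Rational(1, 2), Pow(A, -1))) = Rational(1, 2))
Add(Add(Mul(-2394276, Pow(-979912, -1)), Mul(-2250315, Pow(Add(Mul(-834314, Pow(v, -1)), Mul(-798880, Pow(927034, -1))), -1))), Function('Q')(618)) = Add(Add(Mul(-2394276, Pow(-979912, -1)), Mul(-2250315, Pow(Add(Mul(-834314, Pow(-968904, -1)), Mul(-798880, Pow(927034, -1))), -1))), Rational(1, 2)) = Add(Add(Mul(-2394276, Rational(-1, 979912)), Mul(-2250315, Pow(Add(Mul(-834314, Rational(-1, 968904)), Mul(-798880, Rational(1, 927034))), -1))), Rational(1, 2)) = Add(Add(Rational(598569, 244978), Mul(-2250315, Pow(Add(Rational(417157, 484452), Rational(-399440, 463517)), -1))), Rational(1, 2)) = Add(Add(Rational(598569, 244978), Mul(-2250315, Pow(Rational(-150145711, 224551737684), -1))), Rational(1, 2)) = Add(Add(Rational(598569, 244978), Mul(-2250315, Rational(-224551737684, 150145711))), Rational(1, 2)) = Add(Add(Rational(598569, 244978), Rational(505312143586370460, 150145711)), Rational(1, 2)) = Add(Rational(123790358401374430637439, 36782395989358), Rational(1, 2)) = Rational(61895179209882814316059, 18391197994679)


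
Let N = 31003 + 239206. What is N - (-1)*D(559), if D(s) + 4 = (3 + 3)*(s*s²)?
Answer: 1048331479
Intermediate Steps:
D(s) = -4 + 6*s³ (D(s) = -4 + (3 + 3)*(s*s²) = -4 + 6*s³)
N = 270209
N - (-1)*D(559) = 270209 - (-1)*(-4 + 6*559³) = 270209 - (-1)*(-4 + 6*174676879) = 270209 - (-1)*(-4 + 1048061274) = 270209 - (-1)*1048061270 = 270209 - 1*(-1048061270) = 270209 + 1048061270 = 1048331479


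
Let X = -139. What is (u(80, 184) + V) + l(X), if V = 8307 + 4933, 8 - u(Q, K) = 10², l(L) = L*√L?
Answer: 13148 - 139*I*√139 ≈ 13148.0 - 1638.8*I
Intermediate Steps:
l(L) = L^(3/2)
u(Q, K) = -92 (u(Q, K) = 8 - 1*10² = 8 - 1*100 = 8 - 100 = -92)
V = 13240
(u(80, 184) + V) + l(X) = (-92 + 13240) + (-139)^(3/2) = 13148 - 139*I*√139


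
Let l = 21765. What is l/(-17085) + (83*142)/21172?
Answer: -129077/179962 ≈ -0.71725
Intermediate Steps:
l/(-17085) + (83*142)/21172 = 21765/(-17085) + (83*142)/21172 = 21765*(-1/17085) + 11786*(1/21172) = -1451/1139 + 5893/10586 = -129077/179962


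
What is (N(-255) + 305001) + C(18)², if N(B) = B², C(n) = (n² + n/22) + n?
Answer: 58993587/121 ≈ 4.8755e+5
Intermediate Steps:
C(n) = n² + 23*n/22 (C(n) = (n² + n/22) + n = n² + 23*n/22)
(N(-255) + 305001) + C(18)² = ((-255)² + 305001) + ((1/22)*18*(23 + 22*18))² = (65025 + 305001) + ((1/22)*18*(23 + 396))² = 370026 + ((1/22)*18*419)² = 370026 + (3771/11)² = 370026 + 14220441/121 = 58993587/121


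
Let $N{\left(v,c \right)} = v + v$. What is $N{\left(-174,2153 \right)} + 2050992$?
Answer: $2050644$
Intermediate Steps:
$N{\left(v,c \right)} = 2 v$
$N{\left(-174,2153 \right)} + 2050992 = 2 \left(-174\right) + 2050992 = -348 + 2050992 = 2050644$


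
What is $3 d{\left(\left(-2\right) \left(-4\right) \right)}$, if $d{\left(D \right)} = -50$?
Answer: $-150$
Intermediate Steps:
$3 d{\left(\left(-2\right) \left(-4\right) \right)} = 3 \left(-50\right) = -150$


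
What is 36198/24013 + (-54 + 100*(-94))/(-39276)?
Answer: 824365775/471567294 ≈ 1.7481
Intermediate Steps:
36198/24013 + (-54 + 100*(-94))/(-39276) = 36198*(1/24013) + (-54 - 9400)*(-1/39276) = 36198/24013 - 9454*(-1/39276) = 36198/24013 + 4727/19638 = 824365775/471567294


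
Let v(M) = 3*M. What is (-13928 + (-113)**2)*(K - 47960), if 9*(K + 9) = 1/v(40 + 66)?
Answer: 159115954043/2862 ≈ 5.5596e+7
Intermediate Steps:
K = -25757/2862 (K = -9 + 1/(9*((3*(40 + 66)))) = -9 + 1/(9*((3*106))) = -9 + (1/9)/318 = -9 + (1/9)*(1/318) = -9 + 1/2862 = -25757/2862 ≈ -8.9996)
(-13928 + (-113)**2)*(K - 47960) = (-13928 + (-113)**2)*(-25757/2862 - 47960) = (-13928 + 12769)*(-137287277/2862) = -1159*(-137287277/2862) = 159115954043/2862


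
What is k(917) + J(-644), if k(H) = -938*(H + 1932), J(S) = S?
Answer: -2673006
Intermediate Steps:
k(H) = -1812216 - 938*H (k(H) = -938*(1932 + H) = -1812216 - 938*H)
k(917) + J(-644) = (-1812216 - 938*917) - 644 = (-1812216 - 860146) - 644 = -2672362 - 644 = -2673006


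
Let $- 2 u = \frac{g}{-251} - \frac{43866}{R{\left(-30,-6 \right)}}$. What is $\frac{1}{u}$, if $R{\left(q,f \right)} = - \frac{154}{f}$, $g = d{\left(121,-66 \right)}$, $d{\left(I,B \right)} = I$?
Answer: $\frac{38654}{33040415} \approx 0.0011699$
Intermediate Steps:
$g = 121$
$u = \frac{33040415}{38654}$ ($u = - \frac{\frac{121}{-251} - \frac{43866}{\left(-154\right) \frac{1}{-6}}}{2} = - \frac{121 \left(- \frac{1}{251}\right) - \frac{43866}{\left(-154\right) \left(- \frac{1}{6}\right)}}{2} = - \frac{- \frac{121}{251} - \frac{43866}{\frac{77}{3}}}{2} = - \frac{- \frac{121}{251} - \frac{131598}{77}}{2} = \left(- \frac{1}{2}\right) \left(- \frac{33040415}{19327}\right) = \frac{33040415}{38654} \approx 854.77$)
$\frac{1}{u} = \frac{1}{\frac{33040415}{38654}} = \frac{38654}{33040415}$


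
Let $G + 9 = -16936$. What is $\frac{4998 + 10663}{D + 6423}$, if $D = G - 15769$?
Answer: $- \frac{15661}{26291} \approx -0.59568$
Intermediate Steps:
$G = -16945$ ($G = -9 - 16936 = -16945$)
$D = -32714$ ($D = -16945 - 15769 = -32714$)
$\frac{4998 + 10663}{D + 6423} = \frac{4998 + 10663}{-32714 + 6423} = \frac{15661}{-26291} = 15661 \left(- \frac{1}{26291}\right) = - \frac{15661}{26291}$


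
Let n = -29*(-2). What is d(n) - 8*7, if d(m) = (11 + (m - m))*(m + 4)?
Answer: 626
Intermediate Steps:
n = 58
d(m) = 44 + 11*m (d(m) = (11 + 0)*(4 + m) = 11*(4 + m) = 44 + 11*m)
d(n) - 8*7 = (44 + 11*58) - 8*7 = (44 + 638) - 1*56 = 682 - 56 = 626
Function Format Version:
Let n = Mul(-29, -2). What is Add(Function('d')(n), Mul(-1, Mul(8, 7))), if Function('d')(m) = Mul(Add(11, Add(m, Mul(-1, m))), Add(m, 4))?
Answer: 626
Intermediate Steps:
n = 58
Function('d')(m) = Add(44, Mul(11, m)) (Function('d')(m) = Mul(Add(11, 0), Add(4, m)) = Mul(11, Add(4, m)) = Add(44, Mul(11, m)))
Add(Function('d')(n), Mul(-1, Mul(8, 7))) = Add(Add(44, Mul(11, 58)), Mul(-1, Mul(8, 7))) = Add(Add(44, 638), Mul(-1, 56)) = Add(682, -56) = 626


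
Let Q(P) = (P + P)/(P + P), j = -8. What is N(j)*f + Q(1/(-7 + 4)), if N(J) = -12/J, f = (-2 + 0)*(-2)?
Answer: 7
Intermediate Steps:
Q(P) = 1 (Q(P) = (2*P)/((2*P)) = (2*P)*(1/(2*P)) = 1)
f = 4 (f = -2*(-2) = 4)
N(j)*f + Q(1/(-7 + 4)) = -12/(-8)*4 + 1 = -12*(-⅛)*4 + 1 = (3/2)*4 + 1 = 6 + 1 = 7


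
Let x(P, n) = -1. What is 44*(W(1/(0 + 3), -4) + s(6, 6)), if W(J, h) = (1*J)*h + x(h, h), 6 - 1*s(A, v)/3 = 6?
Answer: -308/3 ≈ -102.67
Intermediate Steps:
s(A, v) = 0 (s(A, v) = 18 - 3*6 = 18 - 18 = 0)
W(J, h) = -1 + J*h (W(J, h) = (1*J)*h - 1 = J*h - 1 = -1 + J*h)
44*(W(1/(0 + 3), -4) + s(6, 6)) = 44*((-1 - 4/(0 + 3)) + 0) = 44*((-1 - 4/3) + 0) = 44*(-7/3 + 0) = 44*(-7/3) = -308/3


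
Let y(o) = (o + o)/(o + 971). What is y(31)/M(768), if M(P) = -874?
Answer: -31/437874 ≈ -7.0797e-5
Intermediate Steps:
y(o) = 2*o/(971 + o) (y(o) = (2*o)/(971 + o) = 2*o/(971 + o))
y(31)/M(768) = (2*31/(971 + 31))/(-874) = (2*31/1002)*(-1/874) = (2*31*(1/1002))*(-1/874) = (31/501)*(-1/874) = -31/437874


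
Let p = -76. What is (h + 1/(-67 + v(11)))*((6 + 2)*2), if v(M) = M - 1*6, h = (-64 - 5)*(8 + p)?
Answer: 2327224/31 ≈ 75072.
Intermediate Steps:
h = 4692 (h = (-64 - 5)*(8 - 76) = -69*(-68) = 4692)
v(M) = -6 + M (v(M) = M - 6 = -6 + M)
(h + 1/(-67 + v(11)))*((6 + 2)*2) = (4692 + 1/(-67 + (-6 + 11)))*((6 + 2)*2) = (4692 + 1/(-67 + 5))*(8*2) = (4692 + 1/(-62))*16 = (4692 - 1/62)*16 = (290903/62)*16 = 2327224/31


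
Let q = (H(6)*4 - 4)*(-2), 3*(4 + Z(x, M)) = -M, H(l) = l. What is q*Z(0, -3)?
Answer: 120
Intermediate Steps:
Z(x, M) = -4 - M/3 (Z(x, M) = -4 + (-M)/3 = -4 - M/3)
q = -40 (q = (6*4 - 4)*(-2) = (24 - 4)*(-2) = 20*(-2) = -40)
q*Z(0, -3) = -40*(-4 - ⅓*(-3)) = -40*(-4 + 1) = -40*(-3) = 120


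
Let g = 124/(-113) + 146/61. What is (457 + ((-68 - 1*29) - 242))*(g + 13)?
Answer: 11628074/6893 ≈ 1686.9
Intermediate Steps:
g = 8934/6893 (g = 124*(-1/113) + 146*(1/61) = -124/113 + 146/61 = 8934/6893 ≈ 1.2961)
(457 + ((-68 - 1*29) - 242))*(g + 13) = (457 + ((-68 - 1*29) - 242))*(8934/6893 + 13) = (457 + ((-68 - 29) - 242))*(98543/6893) = (457 + (-97 - 242))*(98543/6893) = (457 - 339)*(98543/6893) = 118*(98543/6893) = 11628074/6893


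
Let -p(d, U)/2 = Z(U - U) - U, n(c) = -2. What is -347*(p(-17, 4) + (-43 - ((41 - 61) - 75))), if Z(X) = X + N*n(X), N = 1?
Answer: -22208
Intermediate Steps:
Z(X) = -2 + X (Z(X) = X + 1*(-2) = X - 2 = -2 + X)
p(d, U) = 4 + 2*U (p(d, U) = -2*((-2 + (U - U)) - U) = -2*((-2 + 0) - U) = -2*(-2 - U) = 4 + 2*U)
-347*(p(-17, 4) + (-43 - ((41 - 61) - 75))) = -347*((4 + 2*4) + (-43 - ((41 - 61) - 75))) = -347*((4 + 8) + (-43 - (-20 - 75))) = -347*(12 + (-43 - 1*(-95))) = -347*(12 + (-43 + 95)) = -347*(12 + 52) = -347*64 = -22208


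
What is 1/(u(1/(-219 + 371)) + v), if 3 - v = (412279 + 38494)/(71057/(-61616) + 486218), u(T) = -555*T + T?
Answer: -2276864029556/3578865141087 ≈ -0.63620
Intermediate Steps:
u(T) = -554*T
v = 62101382525/29958737231 (v = 3 - (412279 + 38494)/(71057/(-61616) + 486218) = 3 - 450773/(71057*(-1/61616) + 486218) = 3 - 450773/(-71057/61616 + 486218) = 3 - 450773/29958737231/61616 = 3 - 450773*61616/29958737231 = 3 - 1*27774829168/29958737231 = 3 - 27774829168/29958737231 = 62101382525/29958737231 ≈ 2.0729)
1/(u(1/(-219 + 371)) + v) = 1/(-554/(-219 + 371) + 62101382525/29958737231) = 1/(-554/152 + 62101382525/29958737231) = 1/(-554*1/152 + 62101382525/29958737231) = 1/(-277/76 + 62101382525/29958737231) = 1/(-3578865141087/2276864029556) = -2276864029556/3578865141087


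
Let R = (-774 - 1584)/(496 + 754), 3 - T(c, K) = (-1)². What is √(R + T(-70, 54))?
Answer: √71/25 ≈ 0.33705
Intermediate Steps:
T(c, K) = 2 (T(c, K) = 3 - 1*(-1)² = 3 - 1*1 = 3 - 1 = 2)
R = -1179/625 (R = -2358/1250 = -2358*1/1250 = -1179/625 ≈ -1.8864)
√(R + T(-70, 54)) = √(-1179/625 + 2) = √(71/625) = √71/25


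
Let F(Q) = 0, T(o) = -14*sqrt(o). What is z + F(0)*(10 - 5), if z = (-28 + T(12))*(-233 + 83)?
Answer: 4200 + 4200*sqrt(3) ≈ 11475.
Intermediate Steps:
z = 4200 + 4200*sqrt(3) (z = (-28 - 28*sqrt(3))*(-233 + 83) = (-28 - 28*sqrt(3))*(-150) = 4200 + 4200*sqrt(3) ≈ 11475.)
z + F(0)*(10 - 5) = (4200 + 4200*sqrt(3)) + 0*(10 - 5) = (4200 + 4200*sqrt(3)) + 0*5 = (4200 + 4200*sqrt(3)) + 0 = 4200 + 4200*sqrt(3)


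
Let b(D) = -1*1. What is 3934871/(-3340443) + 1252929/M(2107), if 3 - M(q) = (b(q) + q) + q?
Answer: -4201903714457/14063265030 ≈ -298.79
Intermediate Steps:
b(D) = -1
M(q) = 4 - 2*q (M(q) = 3 - ((-1 + q) + q) = 3 - (-1 + 2*q) = 3 + (1 - 2*q) = 4 - 2*q)
3934871/(-3340443) + 1252929/M(2107) = 3934871/(-3340443) + 1252929/(4 - 2*2107) = 3934871*(-1/3340443) + 1252929/(4 - 4214) = -3934871/3340443 + 1252929/(-4210) = -3934871/3340443 + 1252929*(-1/4210) = -3934871/3340443 - 1252929/4210 = -4201903714457/14063265030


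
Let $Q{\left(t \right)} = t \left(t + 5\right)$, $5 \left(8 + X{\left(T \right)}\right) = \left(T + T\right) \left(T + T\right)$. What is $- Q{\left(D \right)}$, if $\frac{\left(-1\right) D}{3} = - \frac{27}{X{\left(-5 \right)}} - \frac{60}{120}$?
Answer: $- \frac{1749}{16} \approx -109.31$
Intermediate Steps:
$X{\left(T \right)} = -8 + \frac{4 T^{2}}{5}$ ($X{\left(T \right)} = -8 + \frac{\left(T + T\right) \left(T + T\right)}{5} = -8 + \frac{2 T 2 T}{5} = -8 + \frac{4 T^{2}}{5}$)
$D = \frac{33}{4}$ ($D = - 3 \left(- \frac{27}{-8 + \frac{4 \left(-5\right)^{2}}{5}} - \frac{60}{120}\right) = - 3 \left(- \frac{27}{-8 + \frac{4}{5} \cdot 25} - \frac{1}{2}\right) = - 3 \left(- \frac{27}{-8 + 20} - \frac{1}{2}\right) = - 3 \left(- \frac{27}{12} - \frac{1}{2}\right) = - 3 \left(\left(-27\right) \frac{1}{12} - \frac{1}{2}\right) = - 3 \left(- \frac{9}{4} - \frac{1}{2}\right) = \left(-3\right) \left(- \frac{11}{4}\right) = \frac{33}{4} \approx 8.25$)
$Q{\left(t \right)} = t \left(5 + t\right)$
$- Q{\left(D \right)} = - \frac{33 \left(5 + \frac{33}{4}\right)}{4} = - \frac{33 \cdot 53}{4 \cdot 4} = \left(-1\right) \frac{1749}{16} = - \frac{1749}{16}$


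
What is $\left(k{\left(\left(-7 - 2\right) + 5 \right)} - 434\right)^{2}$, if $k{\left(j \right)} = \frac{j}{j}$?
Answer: $187489$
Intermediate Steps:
$k{\left(j \right)} = 1$
$\left(k{\left(\left(-7 - 2\right) + 5 \right)} - 434\right)^{2} = \left(1 - 434\right)^{2} = \left(-433\right)^{2} = 187489$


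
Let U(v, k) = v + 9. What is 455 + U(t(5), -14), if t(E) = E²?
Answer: 489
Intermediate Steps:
U(v, k) = 9 + v
455 + U(t(5), -14) = 455 + (9 + 5²) = 455 + (9 + 25) = 455 + 34 = 489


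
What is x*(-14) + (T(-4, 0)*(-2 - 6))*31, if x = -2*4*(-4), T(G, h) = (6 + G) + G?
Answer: 48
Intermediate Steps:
T(G, h) = 6 + 2*G
x = 32 (x = -8*(-4) = 32)
x*(-14) + (T(-4, 0)*(-2 - 6))*31 = 32*(-14) + ((6 + 2*(-4))*(-2 - 6))*31 = -448 + ((6 - 8)*(-8))*31 = -448 - 2*(-8)*31 = -448 + 16*31 = -448 + 496 = 48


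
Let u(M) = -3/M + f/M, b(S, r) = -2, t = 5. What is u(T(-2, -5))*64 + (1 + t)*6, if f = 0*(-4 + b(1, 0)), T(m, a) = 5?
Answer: -12/5 ≈ -2.4000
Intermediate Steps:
f = 0 (f = 0*(-4 - 2) = 0*(-6) = 0)
u(M) = -3/M (u(M) = -3/M + 0/M = -3/M + 0 = -3/M)
u(T(-2, -5))*64 + (1 + t)*6 = -3/5*64 + (1 + 5)*6 = -3*⅕*64 + 6*6 = -⅗*64 + 36 = -192/5 + 36 = -12/5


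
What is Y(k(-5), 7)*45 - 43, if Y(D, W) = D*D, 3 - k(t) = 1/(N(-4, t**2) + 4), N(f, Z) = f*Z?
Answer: 373573/1024 ≈ 364.82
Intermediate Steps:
N(f, Z) = Z*f
k(t) = 3 - 1/(4 - 4*t**2) (k(t) = 3 - 1/(t**2*(-4) + 4) = 3 - 1/(-4*t**2 + 4) = 3 - 1/(4 - 4*t**2))
Y(D, W) = D**2
Y(k(-5), 7)*45 - 43 = ((11 - 12*(-5)**2)/(4*(1 - 1*(-5)**2)))**2*45 - 43 = ((11 - 12*25)/(4*(1 - 1*25)))**2*45 - 43 = ((11 - 300)/(4*(1 - 25)))**2*45 - 43 = ((1/4)*(-289)/(-24))**2*45 - 43 = ((1/4)*(-1/24)*(-289))**2*45 - 43 = (289/96)**2*45 - 43 = (83521/9216)*45 - 43 = 417605/1024 - 43 = 373573/1024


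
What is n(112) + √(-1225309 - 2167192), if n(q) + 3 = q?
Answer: 109 + I*√3392501 ≈ 109.0 + 1841.9*I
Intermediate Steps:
n(q) = -3 + q
n(112) + √(-1225309 - 2167192) = (-3 + 112) + √(-1225309 - 2167192) = 109 + √(-3392501) = 109 + I*√3392501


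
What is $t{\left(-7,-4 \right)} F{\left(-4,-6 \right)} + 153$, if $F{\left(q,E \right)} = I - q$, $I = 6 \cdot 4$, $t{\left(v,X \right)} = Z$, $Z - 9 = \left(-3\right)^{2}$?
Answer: $657$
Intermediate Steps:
$Z = 18$ ($Z = 9 + \left(-3\right)^{2} = 9 + 9 = 18$)
$t{\left(v,X \right)} = 18$
$I = 24$
$F{\left(q,E \right)} = 24 - q$
$t{\left(-7,-4 \right)} F{\left(-4,-6 \right)} + 153 = 18 \left(24 - -4\right) + 153 = 18 \left(24 + 4\right) + 153 = 18 \cdot 28 + 153 = 504 + 153 = 657$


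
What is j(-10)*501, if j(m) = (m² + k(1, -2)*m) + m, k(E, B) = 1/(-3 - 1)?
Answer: 92685/2 ≈ 46343.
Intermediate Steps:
k(E, B) = -¼ (k(E, B) = 1/(-4) = -¼)
j(m) = m² + 3*m/4 (j(m) = (m² - m/4) + m = m² + 3*m/4)
j(-10)*501 = ((¼)*(-10)*(3 + 4*(-10)))*501 = ((¼)*(-10)*(3 - 40))*501 = ((¼)*(-10)*(-37))*501 = (185/2)*501 = 92685/2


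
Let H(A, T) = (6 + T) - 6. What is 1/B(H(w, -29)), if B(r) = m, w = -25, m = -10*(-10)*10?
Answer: 1/1000 ≈ 0.0010000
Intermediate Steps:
m = 1000 (m = 100*10 = 1000)
H(A, T) = T
B(r) = 1000
1/B(H(w, -29)) = 1/1000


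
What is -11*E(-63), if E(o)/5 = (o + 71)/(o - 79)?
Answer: 220/71 ≈ 3.0986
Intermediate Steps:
E(o) = 5*(71 + o)/(-79 + o) (E(o) = 5*((o + 71)/(o - 79)) = 5*((71 + o)/(-79 + o)) = 5*(71 + o)/(-79 + o))
-11*E(-63) = -55*(71 - 63)/(-79 - 63) = -55*8/(-142) = -55*(-1)*8/142 = -11*(-20/71) = 220/71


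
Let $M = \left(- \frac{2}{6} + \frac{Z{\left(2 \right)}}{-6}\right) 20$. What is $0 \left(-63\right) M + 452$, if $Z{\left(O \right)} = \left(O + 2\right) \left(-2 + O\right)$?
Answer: $452$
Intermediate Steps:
$Z{\left(O \right)} = \left(-2 + O\right) \left(2 + O\right)$ ($Z{\left(O \right)} = \left(2 + O\right) \left(-2 + O\right) = \left(-2 + O\right) \left(2 + O\right)$)
$M = - \frac{20}{3}$ ($M = \left(- \frac{2}{6} + \frac{-4 + 2^{2}}{-6}\right) 20 = \left(\left(-2\right) \frac{1}{6} + \left(-4 + 4\right) \left(- \frac{1}{6}\right)\right) 20 = \left(- \frac{1}{3} + 0 \left(- \frac{1}{6}\right)\right) 20 = \left(- \frac{1}{3} + 0\right) 20 = \left(- \frac{1}{3}\right) 20 = - \frac{20}{3} \approx -6.6667$)
$0 \left(-63\right) M + 452 = 0 \left(-63\right) \left(- \frac{20}{3}\right) + 452 = 0 \left(- \frac{20}{3}\right) + 452 = 0 + 452 = 452$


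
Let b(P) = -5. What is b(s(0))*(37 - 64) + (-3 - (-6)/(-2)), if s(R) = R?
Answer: 129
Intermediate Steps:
b(s(0))*(37 - 64) + (-3 - (-6)/(-2)) = -5*(37 - 64) + (-3 - (-6)/(-2)) = -5*(-27) + (-3 - (-6)*(-1)/2) = 135 + (-3 - 2*3/2) = 135 + (-3 - 3) = 135 - 6 = 129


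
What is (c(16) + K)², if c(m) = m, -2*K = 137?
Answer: 11025/4 ≈ 2756.3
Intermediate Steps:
K = -137/2 (K = -½*137 = -137/2 ≈ -68.500)
(c(16) + K)² = (16 - 137/2)² = (-105/2)² = 11025/4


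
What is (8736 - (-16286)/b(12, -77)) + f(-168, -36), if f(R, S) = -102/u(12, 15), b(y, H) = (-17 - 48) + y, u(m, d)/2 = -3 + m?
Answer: 1339265/159 ≈ 8423.0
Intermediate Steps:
u(m, d) = -6 + 2*m (u(m, d) = 2*(-3 + m) = -6 + 2*m)
b(y, H) = -65 + y
f(R, S) = -17/3 (f(R, S) = -102/(-6 + 2*12) = -102/(-6 + 24) = -102/18 = -102*1/18 = -17/3)
(8736 - (-16286)/b(12, -77)) + f(-168, -36) = (8736 - (-16286)/(-65 + 12)) - 17/3 = (8736 - (-16286)/(-53)) - 17/3 = (8736 - (-16286)*(-1)/53) - 17/3 = (8736 - 1*16286/53) - 17/3 = (8736 - 16286/53) - 17/3 = 446722/53 - 17/3 = 1339265/159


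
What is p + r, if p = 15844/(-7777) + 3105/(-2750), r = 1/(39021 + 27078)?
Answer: -672593443/212418150 ≈ -3.1664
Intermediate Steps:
r = 1/66099 ≈ 1.5129e-5
p = -1231247/388850 (p = 15844*(-1/7777) + 3105*(-1/2750) = -15844/7777 - 621/550 = -1231247/388850 ≈ -3.1664)
p + r = -1231247/388850 + 1/66099 = -672593443/212418150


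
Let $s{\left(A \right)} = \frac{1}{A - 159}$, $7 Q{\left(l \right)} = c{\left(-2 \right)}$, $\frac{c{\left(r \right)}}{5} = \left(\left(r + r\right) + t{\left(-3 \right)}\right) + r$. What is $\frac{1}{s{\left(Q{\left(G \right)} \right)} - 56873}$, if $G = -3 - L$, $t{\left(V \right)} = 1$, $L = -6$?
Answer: $- \frac{1138}{64721481} \approx -1.7583 \cdot 10^{-5}$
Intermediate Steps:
$c{\left(r \right)} = 5 + 15 r$ ($c{\left(r \right)} = 5 \left(\left(\left(r + r\right) + 1\right) + r\right) = 5 \left(\left(2 r + 1\right) + r\right) = 5 \left(\left(1 + 2 r\right) + r\right) = 5 \left(1 + 3 r\right) = 5 + 15 r$)
$G = 3$ ($G = -3 - -6 = -3 + 6 = 3$)
$Q{\left(l \right)} = - \frac{25}{7}$ ($Q{\left(l \right)} = \frac{5 + 15 \left(-2\right)}{7} = \frac{5 - 30}{7} = \frac{1}{7} \left(-25\right) = - \frac{25}{7}$)
$s{\left(A \right)} = \frac{1}{-159 + A}$
$\frac{1}{s{\left(Q{\left(G \right)} \right)} - 56873} = \frac{1}{\frac{1}{-159 - \frac{25}{7}} - 56873} = \frac{1}{\frac{1}{- \frac{1138}{7}} - 56873} = \frac{1}{- \frac{7}{1138} - 56873} = \frac{1}{- \frac{64721481}{1138}} = - \frac{1138}{64721481}$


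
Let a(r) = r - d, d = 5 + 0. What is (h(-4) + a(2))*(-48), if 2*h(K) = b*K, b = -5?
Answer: -336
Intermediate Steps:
d = 5
a(r) = -5 + r (a(r) = r - 1*5 = r - 5 = -5 + r)
h(K) = -5*K/2 (h(K) = (-5*K)/2 = -5*K/2)
(h(-4) + a(2))*(-48) = (-5/2*(-4) + (-5 + 2))*(-48) = (10 - 3)*(-48) = 7*(-48) = -336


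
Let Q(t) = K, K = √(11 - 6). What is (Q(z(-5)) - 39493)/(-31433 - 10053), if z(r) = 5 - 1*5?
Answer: 39493/41486 - √5/41486 ≈ 0.95191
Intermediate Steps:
K = √5 ≈ 2.2361
z(r) = 0 (z(r) = 5 - 5 = 0)
Q(t) = √5
(Q(z(-5)) - 39493)/(-31433 - 10053) = (√5 - 39493)/(-31433 - 10053) = (-39493 + √5)/(-41486) = (-39493 + √5)*(-1/41486) = 39493/41486 - √5/41486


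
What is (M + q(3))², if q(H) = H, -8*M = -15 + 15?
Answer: 9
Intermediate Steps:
M = 0 (M = -(-15 + 15)/8 = -⅛*0 = 0)
(M + q(3))² = (0 + 3)² = 3² = 9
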